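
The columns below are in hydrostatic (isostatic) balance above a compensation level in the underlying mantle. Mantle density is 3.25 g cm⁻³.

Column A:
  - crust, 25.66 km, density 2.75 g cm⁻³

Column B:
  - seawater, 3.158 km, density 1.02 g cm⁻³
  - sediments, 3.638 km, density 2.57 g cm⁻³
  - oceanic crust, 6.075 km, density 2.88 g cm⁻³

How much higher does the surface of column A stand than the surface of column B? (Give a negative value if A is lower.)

For any compensation level in the mantle, the mantle terms cancel and isostasy reduces to e = (Σt_A − Σt_B) − (Σ(ρt)_A − Σ(ρt)_B) / ρ_m.
Σt_A = 25.66 km; Σt_B = 12.871 km; Σ(ρt)_A = 70.565; Σ(ρt)_B = 30.06682 (in km·g cm⁻³).
e = (25.66 − 12.871) − (70.565 − 30.06682) / 3.25 = 0.328 km.

0.328 km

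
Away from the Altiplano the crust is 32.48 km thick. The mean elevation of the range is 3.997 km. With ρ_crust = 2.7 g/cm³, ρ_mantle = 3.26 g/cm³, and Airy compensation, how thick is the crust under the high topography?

55.7 km

Root depth r = h ρ_c / (ρ_m − ρ_c) = 3.997 km × 2.7 / 0.56 = 19.27 km.
Total thickness = T + h + r = 32.48 km + 3.997 km + 19.27 km = 55.7 km.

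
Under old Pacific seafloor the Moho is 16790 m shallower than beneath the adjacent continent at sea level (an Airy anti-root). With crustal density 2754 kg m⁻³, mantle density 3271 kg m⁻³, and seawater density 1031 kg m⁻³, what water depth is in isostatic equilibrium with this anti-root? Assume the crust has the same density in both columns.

Replacing a thickness d of crust by seawater at the top must be balanced by replacing crust with mantle at the base: d (ρ_c − ρ_w) = a (ρ_m − ρ_c).
d = a (ρ_m − ρ_c)/(ρ_c − ρ_w) = 16790 m × 517/1723 = 5040 m.

5040 m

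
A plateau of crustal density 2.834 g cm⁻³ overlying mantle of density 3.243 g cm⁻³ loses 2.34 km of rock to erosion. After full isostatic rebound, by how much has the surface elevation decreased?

Rebound u = e ρ_c/ρ_m = 2.34 km × 2.834/3.243 = 2.045 km.
Net surface drop = e − u = 2.34 km − 2.045 km = e (ρ_m − ρ_c)/ρ_m = 0.295 km.

0.295 km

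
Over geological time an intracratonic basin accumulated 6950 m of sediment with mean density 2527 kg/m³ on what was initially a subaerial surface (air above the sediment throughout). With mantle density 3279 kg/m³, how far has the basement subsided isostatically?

5360 m

Subaerial load: s = t ρ_sed / ρ_m = 6950 m × 2527/3279 = 5360 m.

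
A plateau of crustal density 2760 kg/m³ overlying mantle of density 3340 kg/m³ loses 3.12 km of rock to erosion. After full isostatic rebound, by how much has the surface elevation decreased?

Rebound u = e ρ_c/ρ_m = 3.12 km × 2760/3340 = 2.578 km.
Net surface drop = e − u = 3.12 km − 2.578 km = e (ρ_m − ρ_c)/ρ_m = 0.542 km.

0.542 km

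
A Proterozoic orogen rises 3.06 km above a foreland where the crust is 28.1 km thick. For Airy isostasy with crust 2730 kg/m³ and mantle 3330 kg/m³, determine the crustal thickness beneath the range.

45.1 km

Root depth r = h ρ_c / (ρ_m − ρ_c) = 3.06 km × 2730 / 600 = 13.92 km.
Total thickness = T + h + r = 28.1 km + 3.06 km + 13.92 km = 45.1 km.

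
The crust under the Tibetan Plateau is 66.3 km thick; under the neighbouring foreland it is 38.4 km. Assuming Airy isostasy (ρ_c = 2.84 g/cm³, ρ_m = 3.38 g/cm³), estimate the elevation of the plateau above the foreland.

4.46 km

Excess crust Δ = 66.3 km − 38.4 km = 27.9 km, split between elevation h and root r with h + r = Δ.
Airy balance ρ_c h = (ρ_m − ρ_c) r gives r = h ρ_c/(ρ_m − ρ_c), so h (1 + ρ_c/(ρ_m − ρ_c)) = Δ, i.e. h = Δ (ρ_m − ρ_c)/ρ_m.
h = 27.9 km × 0.54/3.38 = 4.46 km.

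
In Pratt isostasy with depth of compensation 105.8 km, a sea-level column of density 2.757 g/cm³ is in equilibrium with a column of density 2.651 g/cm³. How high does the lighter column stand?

ρ_ref D = ρ (D + h) → h = D (ρ_ref − ρ)/ρ.
h = 105.8 km × (2.757 − 2.651)/2.651 = 4.23 km.

4.23 km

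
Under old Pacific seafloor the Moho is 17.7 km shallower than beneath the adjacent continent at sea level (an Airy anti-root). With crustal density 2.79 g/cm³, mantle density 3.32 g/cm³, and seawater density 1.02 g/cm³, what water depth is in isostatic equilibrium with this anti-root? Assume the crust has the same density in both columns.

5.3 km

Replacing a thickness d of crust by seawater at the top must be balanced by replacing crust with mantle at the base: d (ρ_c − ρ_w) = a (ρ_m − ρ_c).
d = a (ρ_m − ρ_c)/(ρ_c − ρ_w) = 17.7 km × 0.53/1.77 = 5.3 km.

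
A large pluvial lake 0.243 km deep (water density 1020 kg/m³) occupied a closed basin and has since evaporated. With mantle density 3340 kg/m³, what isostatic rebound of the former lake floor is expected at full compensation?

0.0742 km

u = d ρ_w/ρ_m = 0.243 km × 1020/3340 = 0.0742 km.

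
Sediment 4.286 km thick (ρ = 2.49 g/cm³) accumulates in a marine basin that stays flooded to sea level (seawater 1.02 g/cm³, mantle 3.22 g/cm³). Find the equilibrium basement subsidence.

Submarine loading: the sediment displaces seawater, and the subsidence is in turn flooded, so s (ρ_m − ρ_w) = t (ρ_sed − ρ_w).
s = 4.286 km × (2.49 − 1.02) / (3.22 − 1.02) = 2.86 km.

2.86 km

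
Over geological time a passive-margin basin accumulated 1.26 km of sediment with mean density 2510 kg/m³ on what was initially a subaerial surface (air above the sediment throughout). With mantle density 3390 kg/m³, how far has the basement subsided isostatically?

Subaerial load: s = t ρ_sed / ρ_m = 1.26 km × 2510/3390 = 0.933 km.

0.933 km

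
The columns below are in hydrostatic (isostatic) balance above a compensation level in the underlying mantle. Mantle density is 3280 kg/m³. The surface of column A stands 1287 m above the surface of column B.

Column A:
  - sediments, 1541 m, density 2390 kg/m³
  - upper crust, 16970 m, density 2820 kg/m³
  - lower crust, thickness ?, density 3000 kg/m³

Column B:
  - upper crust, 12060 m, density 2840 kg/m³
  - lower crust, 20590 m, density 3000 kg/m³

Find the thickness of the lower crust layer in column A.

Take the compensation level at the base of the deeper column (depth z_c below the surface of column A) and equate Σ ρ_i t_i down to z_c; mantle fills any gap and the z_c terms cancel.
Column A: 1541×2390 + 16970×2820 + x×3000 + (z_c − 18511 − x)×3280
Column B: 1287×0 + 12060×2840 + 20590×3000 + (z_c − 1287 − 32650)×3280
The z_c×3280 term appears on both sides and cancels. Collect the known terms of each column as K = Σ(ρt)_known − 3280 × (depth of known layers): K_A = 51538390 − 3280×18511 = −9177690; K_B = 96020400 − 3280×(1287 + 32650) = −15292960.
Balance: K_A − x×(3280 − 3000) = K_B, so x = (K_A − K_B)/(3280 − 3000) = 6115270/280 = 21800 m.

21800 m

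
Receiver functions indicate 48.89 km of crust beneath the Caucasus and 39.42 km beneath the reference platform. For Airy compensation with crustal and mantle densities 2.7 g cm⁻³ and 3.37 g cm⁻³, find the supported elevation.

1.88 km

Excess crust Δ = 48.89 km − 39.42 km = 9.47 km, split between elevation h and root r with h + r = Δ.
Airy balance ρ_c h = (ρ_m − ρ_c) r gives r = h ρ_c/(ρ_m − ρ_c), so h (1 + ρ_c/(ρ_m − ρ_c)) = Δ, i.e. h = Δ (ρ_m − ρ_c)/ρ_m.
h = 9.47 km × 0.67/3.37 = 1.88 km.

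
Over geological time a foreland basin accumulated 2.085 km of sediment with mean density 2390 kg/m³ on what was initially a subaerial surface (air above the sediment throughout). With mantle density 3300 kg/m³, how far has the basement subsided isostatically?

1.51 km

Subaerial load: s = t ρ_sed / ρ_m = 2.085 km × 2390/3300 = 1.51 km.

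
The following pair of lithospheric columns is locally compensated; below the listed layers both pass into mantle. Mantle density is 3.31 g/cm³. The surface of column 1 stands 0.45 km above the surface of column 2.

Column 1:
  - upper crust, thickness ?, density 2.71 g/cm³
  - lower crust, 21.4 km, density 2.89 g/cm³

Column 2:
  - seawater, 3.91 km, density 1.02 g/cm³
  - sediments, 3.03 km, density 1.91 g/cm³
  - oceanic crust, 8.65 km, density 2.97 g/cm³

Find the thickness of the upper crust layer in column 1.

14.4 km

Take the compensation level at the base of the deeper column (depth z_c below the surface of column 1) and equate Σ ρ_i t_i down to z_c; mantle fills any gap and the z_c terms cancel.
Column 1: x×2.71 + 21.4×2.89 + (z_c − 21.4 − x)×3.31
Column 2: 0.45×0 + 3.91×1.02 + 3.03×1.91 + 8.65×2.97 + (z_c − 0.45 − 15.59)×3.31
The z_c×3.31 term appears on both sides and cancels. Collect the known terms of each column as K = Σ(ρt)_known − 3.31 × (depth of known layers): K_1 = 61.846 − 3.31×21.4 = −8.988; K_2 = 35.466 − 3.31×(0.45 + 15.59) = −17.6264.
Balance: K_1 − x×(3.31 − 2.71) = K_2, so x = (K_1 − K_2)/(3.31 − 2.71) = 8.6384/0.6 = 14.4 km.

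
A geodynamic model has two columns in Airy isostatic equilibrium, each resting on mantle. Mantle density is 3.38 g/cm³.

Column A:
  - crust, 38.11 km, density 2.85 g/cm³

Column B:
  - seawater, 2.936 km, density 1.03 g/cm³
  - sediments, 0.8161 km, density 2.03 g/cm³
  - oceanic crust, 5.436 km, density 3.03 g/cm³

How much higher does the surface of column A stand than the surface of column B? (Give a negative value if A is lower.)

3.05 km

For any compensation level in the mantle, the mantle terms cancel and isostasy reduces to e = (Σt_A − Σt_B) − (Σ(ρt)_A − Σ(ρt)_B) / ρ_m.
Σt_A = 38.11 km; Σt_B = 9.1881 km; Σ(ρt)_A = 108.6135; Σ(ρt)_B = 21.151843 (in km·g/cm³).
e = (38.11 − 9.1881) − (108.6135 − 21.151843) / 3.38 = 3.05 km.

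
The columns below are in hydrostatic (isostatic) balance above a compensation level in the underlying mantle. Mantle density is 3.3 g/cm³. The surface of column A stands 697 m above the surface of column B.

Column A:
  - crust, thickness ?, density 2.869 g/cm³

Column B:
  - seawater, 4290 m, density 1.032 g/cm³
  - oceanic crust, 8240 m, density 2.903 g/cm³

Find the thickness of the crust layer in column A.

35500 m

Take the compensation level at the base of the deeper column (depth z_c below the surface of column A) and equate Σ ρ_i t_i down to z_c; mantle fills any gap and the z_c terms cancel.
Column A: x×2.869 + (z_c − 0 − x)×3.3
Column B: 697×0 + 4290×1.032 + 8240×2.903 + (z_c − 697 − 12530)×3.3
The z_c×3.3 term appears on both sides and cancels. Collect the known terms of each column as K = Σ(ρt)_known − 3.3 × (depth of known layers): K_A = 0 − 3.3×0 = 0; K_B = 28348 − 3.3×(697 + 12530) = −15301.1.
Balance: K_A − x×(3.3 − 2.869) = K_B, so x = (K_A − K_B)/(3.3 − 2.869) = 15301.1/0.431 = 35500 m.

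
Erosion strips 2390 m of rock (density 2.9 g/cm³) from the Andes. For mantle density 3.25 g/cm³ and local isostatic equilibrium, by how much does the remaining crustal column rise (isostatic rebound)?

2130 m

Unloading: uplift u = e ρ_c/ρ_m = 2390 m × 2.9/3.25 = 2130 m.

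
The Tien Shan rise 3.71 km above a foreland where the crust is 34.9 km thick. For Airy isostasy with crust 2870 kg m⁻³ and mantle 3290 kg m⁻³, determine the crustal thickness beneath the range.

64 km

Root depth r = h ρ_c / (ρ_m − ρ_c) = 3.71 km × 2870 / 420 = 25.35 km.
Total thickness = T + h + r = 34.9 km + 3.71 km + 25.35 km = 64 km.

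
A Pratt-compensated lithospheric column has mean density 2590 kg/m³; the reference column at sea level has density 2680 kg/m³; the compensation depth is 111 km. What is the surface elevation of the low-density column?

ρ_ref D = ρ (D + h) → h = D (ρ_ref − ρ)/ρ.
h = 111 km × (2680 − 2590)/2590 = 3.86 km.

3.86 km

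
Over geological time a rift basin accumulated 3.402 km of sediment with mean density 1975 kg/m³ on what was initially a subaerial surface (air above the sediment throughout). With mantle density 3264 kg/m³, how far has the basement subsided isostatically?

2.06 km

Subaerial load: s = t ρ_sed / ρ_m = 3.402 km × 1975/3264 = 2.06 km.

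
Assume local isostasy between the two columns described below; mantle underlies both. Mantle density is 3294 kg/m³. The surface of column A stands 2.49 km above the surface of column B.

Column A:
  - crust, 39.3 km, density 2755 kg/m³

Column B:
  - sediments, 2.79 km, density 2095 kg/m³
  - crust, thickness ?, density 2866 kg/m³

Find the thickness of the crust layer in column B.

22.5 km

Take the compensation level at the base of the deeper column (depth z_c below the surface of column A) and equate Σ ρ_i t_i down to z_c; mantle fills any gap and the z_c terms cancel.
Column A: 39.3×2755 + (z_c − 39.3)×3294
Column B: 2.49×0 + 2.79×2095 + x×2866 + (z_c − 2.49 − 2.79 − x)×3294
The z_c×3294 term appears on both sides and cancels. Collect the known terms of each column as K = Σ(ρt)_known − 3294 × (depth of known layers): K_A = 108271.5 − 3294×39.3 = −21182.7; K_B = 5845.05 − 3294×(2.49 + 2.79) = −11547.27.
Balance: K_A = K_B − x×(3294 − 2866), so x = (K_B − K_A)/(3294 − 2866) = 9635.43/428 = 22.5 km.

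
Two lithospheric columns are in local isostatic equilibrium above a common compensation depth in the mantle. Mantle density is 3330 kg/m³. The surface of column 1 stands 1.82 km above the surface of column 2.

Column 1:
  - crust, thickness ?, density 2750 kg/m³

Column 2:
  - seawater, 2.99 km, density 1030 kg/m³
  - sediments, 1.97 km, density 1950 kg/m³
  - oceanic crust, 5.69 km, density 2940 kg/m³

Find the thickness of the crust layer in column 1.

Take the compensation level at the base of the deeper column (depth z_c below the surface of column 1) and equate Σ ρ_i t_i down to z_c; mantle fills any gap and the z_c terms cancel.
Column 1: x×2750 + (z_c − 0 − x)×3330
Column 2: 1.82×0 + 2.99×1030 + 1.97×1950 + 5.69×2940 + (z_c − 1.82 − 10.65)×3330
The z_c×3330 term appears on both sides and cancels. Collect the known terms of each column as K = Σ(ρt)_known − 3330 × (depth of known layers): K_1 = 0 − 3330×0 = 0; K_2 = 23649.8 − 3330×(1.82 + 10.65) = −17875.3.
Balance: K_1 − x×(3330 − 2750) = K_2, so x = (K_1 − K_2)/(3330 − 2750) = 17875.3/580 = 30.8 km.

30.8 km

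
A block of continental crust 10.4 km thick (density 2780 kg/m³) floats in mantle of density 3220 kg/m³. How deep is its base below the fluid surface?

Draft d = t ρ_obj/ρ_fluid = 10.4 km × 2780/3220 = 8.98 km.

8.98 km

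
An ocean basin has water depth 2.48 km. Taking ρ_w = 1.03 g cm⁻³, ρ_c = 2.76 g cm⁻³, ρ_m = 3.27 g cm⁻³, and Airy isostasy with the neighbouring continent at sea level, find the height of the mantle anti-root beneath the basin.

For local isostatic compensation: replacing crust with seawater at the top is compensated by replacing crust with mantle at the base: d (ρ_c − ρ_w) = a (ρ_m − ρ_c).
a = d (ρ_c − ρ_w)/(ρ_m − ρ_c) = 2.48 km × 1.73/0.51 = 8.41 km.

8.41 km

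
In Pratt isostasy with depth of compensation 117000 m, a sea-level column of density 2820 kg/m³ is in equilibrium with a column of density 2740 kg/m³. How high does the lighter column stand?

3420 m

ρ_ref D = ρ (D + h) → h = D (ρ_ref − ρ)/ρ.
h = 117000 m × (2820 − 2740)/2740 = 3420 m.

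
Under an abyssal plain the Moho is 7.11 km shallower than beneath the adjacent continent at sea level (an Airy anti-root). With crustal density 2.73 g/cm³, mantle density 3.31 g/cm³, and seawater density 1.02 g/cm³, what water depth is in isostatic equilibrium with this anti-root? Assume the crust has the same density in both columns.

2.41 km

Replacing a thickness d of crust by seawater at the top must be balanced by replacing crust with mantle at the base: d (ρ_c − ρ_w) = a (ρ_m − ρ_c).
d = a (ρ_m − ρ_c)/(ρ_c − ρ_w) = 7.11 km × 0.58/1.71 = 2.41 km.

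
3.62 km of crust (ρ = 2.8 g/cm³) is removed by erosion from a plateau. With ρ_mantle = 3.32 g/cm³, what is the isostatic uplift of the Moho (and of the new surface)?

3.05 km

Unloading: uplift u = e ρ_c/ρ_m = 3.62 km × 2.8/3.32 = 3.05 km.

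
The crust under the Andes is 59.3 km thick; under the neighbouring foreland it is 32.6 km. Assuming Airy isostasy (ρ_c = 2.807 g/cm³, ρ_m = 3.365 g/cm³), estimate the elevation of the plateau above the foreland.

Excess crust Δ = 59.3 km − 32.6 km = 26.7 km, split between elevation h and root r with h + r = Δ.
Airy balance ρ_c h = (ρ_m − ρ_c) r gives r = h ρ_c/(ρ_m − ρ_c), so h (1 + ρ_c/(ρ_m − ρ_c)) = Δ, i.e. h = Δ (ρ_m − ρ_c)/ρ_m.
h = 26.7 km × 0.558/3.365 = 4.43 km.

4.43 km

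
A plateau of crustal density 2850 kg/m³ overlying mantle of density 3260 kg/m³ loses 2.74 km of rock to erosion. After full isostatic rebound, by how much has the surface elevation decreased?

Rebound u = e ρ_c/ρ_m = 2.74 km × 2850/3260 = 2.395 km.
Net surface drop = e − u = 2.74 km − 2.395 km = e (ρ_m − ρ_c)/ρ_m = 0.345 km.

0.345 km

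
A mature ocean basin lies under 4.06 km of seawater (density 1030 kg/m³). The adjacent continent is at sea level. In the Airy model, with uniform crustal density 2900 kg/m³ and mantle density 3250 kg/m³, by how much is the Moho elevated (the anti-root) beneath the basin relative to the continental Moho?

21.7 km

Equating mass per unit area of the two columns: replacing crust with seawater at the top is compensated by replacing crust with mantle at the base: d (ρ_c − ρ_w) = a (ρ_m − ρ_c).
a = d (ρ_c − ρ_w)/(ρ_m − ρ_c) = 4.06 km × 1870/350 = 21.7 km.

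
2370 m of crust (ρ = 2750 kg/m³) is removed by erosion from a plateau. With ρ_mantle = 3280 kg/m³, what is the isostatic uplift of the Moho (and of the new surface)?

Unloading: uplift u = e ρ_c/ρ_m = 2370 m × 2750/3280 = 1990 m.

1990 m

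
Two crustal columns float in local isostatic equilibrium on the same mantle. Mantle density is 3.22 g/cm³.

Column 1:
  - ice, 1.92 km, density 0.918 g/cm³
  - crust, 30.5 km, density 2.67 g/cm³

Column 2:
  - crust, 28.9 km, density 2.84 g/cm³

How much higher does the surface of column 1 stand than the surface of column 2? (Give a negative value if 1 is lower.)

For any compensation level in the mantle, the mantle terms cancel and isostasy reduces to e = (Σt_1 − Σt_2) − (Σ(ρt)_1 − Σ(ρt)_2) / ρ_m.
Σt_1 = 32.42 km; Σt_2 = 28.9 km; Σ(ρt)_1 = 83.19756; Σ(ρt)_2 = 82.076 (in km·g/cm³).
e = (32.42 − 28.9) − (83.19756 − 82.076) / 3.22 = 3.17 km.

3.17 km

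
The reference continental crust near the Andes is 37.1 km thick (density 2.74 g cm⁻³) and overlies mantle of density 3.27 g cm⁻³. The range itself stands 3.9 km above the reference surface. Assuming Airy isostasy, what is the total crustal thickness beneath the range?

61.2 km

Root depth r = h ρ_c / (ρ_m − ρ_c) = 3.9 km × 2.74 / 0.53 = 20.16 km.
Total thickness = T + h + r = 37.1 km + 3.9 km + 20.16 km = 61.2 km.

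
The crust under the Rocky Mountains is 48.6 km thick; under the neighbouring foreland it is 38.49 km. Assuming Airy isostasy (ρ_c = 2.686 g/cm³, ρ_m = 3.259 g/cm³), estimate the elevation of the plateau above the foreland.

Excess crust Δ = 48.6 km − 38.49 km = 10.11 km, split between elevation h and root r with h + r = Δ.
Airy balance ρ_c h = (ρ_m − ρ_c) r gives r = h ρ_c/(ρ_m − ρ_c), so h (1 + ρ_c/(ρ_m − ρ_c)) = Δ, i.e. h = Δ (ρ_m − ρ_c)/ρ_m.
h = 10.11 km × 0.573/3.259 = 1.78 km.

1.78 km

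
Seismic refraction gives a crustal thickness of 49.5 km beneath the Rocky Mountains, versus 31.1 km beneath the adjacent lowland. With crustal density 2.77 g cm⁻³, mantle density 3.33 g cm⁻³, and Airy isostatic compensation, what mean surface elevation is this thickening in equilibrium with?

Excess crust Δ = 49.5 km − 31.1 km = 18.4 km, split between elevation h and root r with h + r = Δ.
Airy balance ρ_c h = (ρ_m − ρ_c) r gives r = h ρ_c/(ρ_m − ρ_c), so h (1 + ρ_c/(ρ_m − ρ_c)) = Δ, i.e. h = Δ (ρ_m − ρ_c)/ρ_m.
h = 18.4 km × 0.56/3.33 = 3.09 km.

3.09 km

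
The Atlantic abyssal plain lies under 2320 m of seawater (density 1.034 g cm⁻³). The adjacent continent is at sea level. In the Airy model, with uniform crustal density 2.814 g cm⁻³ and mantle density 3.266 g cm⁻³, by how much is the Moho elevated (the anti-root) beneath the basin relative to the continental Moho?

For local isostatic compensation: replacing crust with seawater at the top is compensated by replacing crust with mantle at the base: d (ρ_c − ρ_w) = a (ρ_m − ρ_c).
a = d (ρ_c − ρ_w)/(ρ_m − ρ_c) = 2320 m × 1.78/0.452 = 9140 m.

9140 m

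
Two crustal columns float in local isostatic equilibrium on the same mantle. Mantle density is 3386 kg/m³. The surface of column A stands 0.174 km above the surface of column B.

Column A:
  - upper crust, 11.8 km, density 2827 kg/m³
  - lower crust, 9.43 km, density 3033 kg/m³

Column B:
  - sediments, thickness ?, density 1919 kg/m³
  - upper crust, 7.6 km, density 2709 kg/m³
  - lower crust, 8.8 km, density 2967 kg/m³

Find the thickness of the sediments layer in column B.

Take the compensation level at the base of the deeper column (depth z_c below the surface of column A) and equate Σ ρ_i t_i down to z_c; mantle fills any gap and the z_c terms cancel.
Column A: 11.8×2827 + 9.43×3033 + (z_c − 21.23)×3386
Column B: 0.174×0 + x×1919 + 7.6×2709 + 8.8×2967 + (z_c − 0.174 − 16.4 − x)×3386
The z_c×3386 term appears on both sides and cancels. Collect the known terms of each column as K = Σ(ρt)_known − 3386 × (depth of known layers): K_A = 61959.79 − 3386×21.23 = −9924.99; K_B = 46698 − 3386×(0.174 + 16.4) = −9421.564.
Balance: K_A = K_B − x×(3386 − 1919), so x = (K_B − K_A)/(3386 − 1919) = 503.426/1467 = 0.343 km.

0.343 km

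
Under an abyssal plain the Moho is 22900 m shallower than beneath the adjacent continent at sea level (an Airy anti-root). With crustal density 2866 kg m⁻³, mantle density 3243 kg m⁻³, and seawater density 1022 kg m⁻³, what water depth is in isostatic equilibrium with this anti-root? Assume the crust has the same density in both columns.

Replacing a thickness d of crust by seawater at the top must be balanced by replacing crust with mantle at the base: d (ρ_c − ρ_w) = a (ρ_m − ρ_c).
d = a (ρ_m − ρ_c)/(ρ_c − ρ_w) = 22900 m × 377/1844 = 4680 m.

4680 m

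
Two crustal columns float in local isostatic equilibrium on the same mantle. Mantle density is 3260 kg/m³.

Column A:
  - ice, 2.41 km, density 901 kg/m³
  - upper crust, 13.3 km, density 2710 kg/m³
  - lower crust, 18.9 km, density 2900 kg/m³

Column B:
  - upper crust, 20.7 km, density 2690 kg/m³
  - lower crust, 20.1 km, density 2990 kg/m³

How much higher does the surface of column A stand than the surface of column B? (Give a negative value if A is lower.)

0.791 km

For any compensation level in the mantle, the mantle terms cancel and isostasy reduces to e = (Σt_A − Σt_B) − (Σ(ρt)_A − Σ(ρt)_B) / ρ_m.
Σt_A = 34.61 km; Σt_B = 40.8 km; Σ(ρt)_A = 93024.41; Σ(ρt)_B = 115782 (in km·kg/m³).
e = (34.61 − 40.8) − (93024.41 − 115782) / 3260 = 0.791 km.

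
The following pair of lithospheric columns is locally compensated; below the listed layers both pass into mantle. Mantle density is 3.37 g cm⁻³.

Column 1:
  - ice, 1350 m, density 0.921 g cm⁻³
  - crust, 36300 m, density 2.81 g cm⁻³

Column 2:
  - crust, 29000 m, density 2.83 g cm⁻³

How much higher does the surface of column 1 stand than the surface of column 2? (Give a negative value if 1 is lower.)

2370 m

For any compensation level in the mantle, the mantle terms cancel and isostasy reduces to e = (Σt_1 − Σt_2) − (Σ(ρt)_1 − Σ(ρt)_2) / ρ_m.
Σt_1 = 37650 m; Σt_2 = 29000 m; Σ(ρt)_1 = 103246.35; Σ(ρt)_2 = 82070 (in m·g cm⁻³).
e = (37650 − 29000) − (103246.35 − 82070) / 3.37 = 2370 m.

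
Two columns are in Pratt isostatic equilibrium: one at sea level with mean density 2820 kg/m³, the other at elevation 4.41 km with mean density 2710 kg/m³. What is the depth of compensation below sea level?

ρ_ref D = ρ (D + h) → D (ρ_ref − ρ) = ρ h.
D = ρ h/(ρ_ref − ρ) = 2710 × 4.41 km/(2820 − 2710) = 109 km.

109 km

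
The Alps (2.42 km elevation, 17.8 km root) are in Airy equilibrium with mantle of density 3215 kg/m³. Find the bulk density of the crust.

ρ_c h = (ρ_m − ρ_c) r → ρ_c (h + r) = ρ_m r → ρ_c = ρ_m r / (h + r).
ρ_c = 3215 × 17.8 km / (2.42 km + 17.8 km) = 2830 kg/m³.

2830 kg/m³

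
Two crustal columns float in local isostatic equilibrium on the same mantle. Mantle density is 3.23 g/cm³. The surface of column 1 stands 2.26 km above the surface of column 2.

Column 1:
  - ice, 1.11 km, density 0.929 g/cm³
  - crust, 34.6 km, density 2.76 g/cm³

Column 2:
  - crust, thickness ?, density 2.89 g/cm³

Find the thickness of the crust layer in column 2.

33.9 km

Take the compensation level at the base of the deeper column (depth z_c below the surface of column 1) and equate Σ ρ_i t_i down to z_c; mantle fills any gap and the z_c terms cancel.
Column 1: 1.11×0.929 + 34.6×2.76 + (z_c − 35.71)×3.23
Column 2: 2.26×0 + x×2.89 + (z_c − 2.26 − 0 − x)×3.23
The z_c×3.23 term appears on both sides and cancels. Collect the known terms of each column as K = Σ(ρt)_known − 3.23 × (depth of known layers): K_1 = 96.52719 − 3.23×35.71 = −18.81611; K_2 = 0 − 3.23×(2.26 + 0) = −7.2998.
Balance: K_1 = K_2 − x×(3.23 − 2.89), so x = (K_2 − K_1)/(3.23 − 2.89) = 11.5163/0.34 = 33.9 km.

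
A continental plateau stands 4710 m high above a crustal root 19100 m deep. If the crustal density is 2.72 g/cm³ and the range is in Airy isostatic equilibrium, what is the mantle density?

3.39 g/cm³

Airy balance: ρ_c h = (ρ_m − ρ_c) r → ρ_m = ρ_c (1 + h/r).
ρ_m = 2.72 × (1 + 4710 m/19100 m) = 3.39 g/cm³.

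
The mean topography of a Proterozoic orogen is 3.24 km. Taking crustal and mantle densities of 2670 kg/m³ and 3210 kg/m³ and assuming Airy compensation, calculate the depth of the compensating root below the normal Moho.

Equating mass per unit area of the two columns: the weight of the topography is balanced by the buoyancy of the root, ρ_c h = (ρ_m − ρ_c) r.
r = h · ρ_c / (ρ_m − ρ_c) = 3.24 km × 2670 / (3210 − 2670) = 16 km.

16 km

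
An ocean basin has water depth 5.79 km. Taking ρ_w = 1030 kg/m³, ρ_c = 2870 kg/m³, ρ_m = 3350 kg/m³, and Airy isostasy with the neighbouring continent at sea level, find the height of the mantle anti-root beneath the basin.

22.2 km

Isostatic balance requires: replacing crust with seawater at the top is compensated by replacing crust with mantle at the base: d (ρ_c − ρ_w) = a (ρ_m − ρ_c).
a = d (ρ_c − ρ_w)/(ρ_m − ρ_c) = 5.79 km × 1840/480 = 22.2 km.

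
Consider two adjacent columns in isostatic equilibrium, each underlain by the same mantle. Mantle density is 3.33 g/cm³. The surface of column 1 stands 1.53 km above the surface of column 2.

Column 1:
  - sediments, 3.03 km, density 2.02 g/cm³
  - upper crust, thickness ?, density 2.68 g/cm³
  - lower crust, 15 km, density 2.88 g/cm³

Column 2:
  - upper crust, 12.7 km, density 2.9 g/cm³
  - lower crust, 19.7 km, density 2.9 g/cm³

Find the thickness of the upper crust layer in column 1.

Take the compensation level at the base of the deeper column (depth z_c below the surface of column 1) and equate Σ ρ_i t_i down to z_c; mantle fills any gap and the z_c terms cancel.
Column 1: 3.03×2.02 + x×2.68 + 15×2.88 + (z_c − 18.03 − x)×3.33
Column 2: 1.53×0 + 12.7×2.9 + 19.7×2.9 + (z_c − 1.53 − 32.4)×3.33
The z_c×3.33 term appears on both sides and cancels. Collect the known terms of each column as K = Σ(ρt)_known − 3.33 × (depth of known layers): K_1 = 49.3206 − 3.33×18.03 = −10.7193; K_2 = 93.96 − 3.33×(1.53 + 32.4) = −19.0269.
Balance: K_1 − x×(3.33 − 2.68) = K_2, so x = (K_1 − K_2)/(3.33 − 2.68) = 8.3076/0.65 = 12.8 km.

12.8 km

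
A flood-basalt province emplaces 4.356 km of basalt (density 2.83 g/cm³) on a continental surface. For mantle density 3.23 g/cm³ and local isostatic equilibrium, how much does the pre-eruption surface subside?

3.82 km

Subaerial loading: s = t ρ_load / ρ_m.
s = 4.356 km × 2.83/3.23 = 3.82 km.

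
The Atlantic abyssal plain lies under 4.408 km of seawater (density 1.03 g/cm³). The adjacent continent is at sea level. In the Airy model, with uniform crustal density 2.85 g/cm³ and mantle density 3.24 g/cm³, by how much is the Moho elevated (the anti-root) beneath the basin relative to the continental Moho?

20.6 km

Isostatic balance requires: replacing crust with seawater at the top is compensated by replacing crust with mantle at the base: d (ρ_c − ρ_w) = a (ρ_m − ρ_c).
a = d (ρ_c − ρ_w)/(ρ_m − ρ_c) = 4.408 km × 1.82/0.39 = 20.6 km.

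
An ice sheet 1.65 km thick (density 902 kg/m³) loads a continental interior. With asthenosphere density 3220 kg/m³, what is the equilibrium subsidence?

0.462 km

Equating mass per unit area of the two columns: the ice load ρ_ice t is balanced by mantle displaced below, ρ_m s.
s = t ρ_ice / ρ_m = 1.65 km × 902/3220 = 0.462 km.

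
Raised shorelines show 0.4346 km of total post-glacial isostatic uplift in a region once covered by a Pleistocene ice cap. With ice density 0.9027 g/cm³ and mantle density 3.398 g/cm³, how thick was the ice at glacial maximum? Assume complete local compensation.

u = t ρ_ice/ρ_m → t = u ρ_m/ρ_ice = 0.4346 km × 3.398/0.9027 = 1.64 km.

1.64 km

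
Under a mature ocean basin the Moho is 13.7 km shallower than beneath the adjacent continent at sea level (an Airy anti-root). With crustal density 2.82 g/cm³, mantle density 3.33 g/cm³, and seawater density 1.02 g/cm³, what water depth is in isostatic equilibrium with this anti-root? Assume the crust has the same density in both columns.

3.88 km

Replacing a thickness d of crust by seawater at the top must be balanced by replacing crust with mantle at the base: d (ρ_c − ρ_w) = a (ρ_m − ρ_c).
d = a (ρ_m − ρ_c)/(ρ_c − ρ_w) = 13.7 km × 0.51/1.8 = 3.88 km.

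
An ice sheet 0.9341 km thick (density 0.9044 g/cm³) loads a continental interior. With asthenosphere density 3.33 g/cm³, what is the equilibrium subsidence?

For local isostatic compensation: the ice load ρ_ice t is balanced by mantle displaced below, ρ_m s.
s = t ρ_ice / ρ_m = 0.9341 km × 0.9044/3.33 = 0.254 km.

0.254 km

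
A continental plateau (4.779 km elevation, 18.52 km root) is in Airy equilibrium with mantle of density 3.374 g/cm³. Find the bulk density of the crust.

2.68 g/cm³

ρ_c h = (ρ_m − ρ_c) r → ρ_c (h + r) = ρ_m r → ρ_c = ρ_m r / (h + r).
ρ_c = 3.374 × 18.52 km / (4.779 km + 18.52 km) = 2.68 g/cm³.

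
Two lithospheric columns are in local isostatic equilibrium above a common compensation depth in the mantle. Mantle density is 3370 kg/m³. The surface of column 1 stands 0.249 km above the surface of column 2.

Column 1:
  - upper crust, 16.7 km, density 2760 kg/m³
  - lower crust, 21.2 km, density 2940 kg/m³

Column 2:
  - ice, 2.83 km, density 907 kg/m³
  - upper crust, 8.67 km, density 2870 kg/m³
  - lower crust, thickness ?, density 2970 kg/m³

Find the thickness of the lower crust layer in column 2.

Take the compensation level at the base of the deeper column (depth z_c below the surface of column 1) and equate Σ ρ_i t_i down to z_c; mantle fills any gap and the z_c terms cancel.
Column 1: 16.7×2760 + 21.2×2940 + (z_c − 37.9)×3370
Column 2: 0.249×0 + 2.83×907 + 8.67×2870 + x×2970 + (z_c − 0.249 − 11.5 − x)×3370
The z_c×3370 term appears on both sides and cancels. Collect the known terms of each column as K = Σ(ρt)_known − 3370 × (depth of known layers): K_1 = 108420 − 3370×37.9 = −19303; K_2 = 27449.71 − 3370×(0.249 + 11.5) = −12144.42.
Balance: K_1 = K_2 − x×(3370 − 2970), so x = (K_2 − K_1)/(3370 − 2970) = 7158.58/400 = 17.9 km.

17.9 km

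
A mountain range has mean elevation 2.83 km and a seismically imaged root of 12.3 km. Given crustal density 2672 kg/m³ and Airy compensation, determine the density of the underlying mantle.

Airy balance: ρ_c h = (ρ_m − ρ_c) r → ρ_m = ρ_c (1 + h/r).
ρ_m = 2672 × (1 + 2.83 km/12.3 km) = 3290 kg/m³.

3290 kg/m³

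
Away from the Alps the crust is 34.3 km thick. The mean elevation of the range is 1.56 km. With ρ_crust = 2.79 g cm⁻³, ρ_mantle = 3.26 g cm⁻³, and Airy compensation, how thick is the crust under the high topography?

45.1 km

Root depth r = h ρ_c / (ρ_m − ρ_c) = 1.56 km × 2.79 / 0.47 = 9.26 km.
Total thickness = T + h + r = 34.3 km + 1.56 km + 9.26 km = 45.1 km.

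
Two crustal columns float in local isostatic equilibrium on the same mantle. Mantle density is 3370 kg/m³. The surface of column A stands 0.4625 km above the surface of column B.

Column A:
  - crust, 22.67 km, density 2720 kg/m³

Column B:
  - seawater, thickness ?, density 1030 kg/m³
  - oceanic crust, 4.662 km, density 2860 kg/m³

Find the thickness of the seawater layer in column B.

Take the compensation level at the base of the deeper column (depth z_c below the surface of column A) and equate Σ ρ_i t_i down to z_c; mantle fills any gap and the z_c terms cancel.
Column A: 22.67×2720 + (z_c − 22.67)×3370
Column B: 0.4625×0 + x×1030 + 4.662×2860 + (z_c − 0.4625 − 4.662 − x)×3370
The z_c×3370 term appears on both sides and cancels. Collect the known terms of each column as K = Σ(ρt)_known − 3370 × (depth of known layers): K_A = 61662.4 − 3370×22.67 = −14735.5; K_B = 13333.32 − 3370×(0.4625 + 4.662) = −3936.245.
Balance: K_A = K_B − x×(3370 − 1030), so x = (K_B − K_A)/(3370 − 1030) = 10799.3/2340 = 4.62 km.

4.62 km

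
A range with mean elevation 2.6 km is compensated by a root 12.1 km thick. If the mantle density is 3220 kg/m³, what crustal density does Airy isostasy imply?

ρ_c h = (ρ_m − ρ_c) r → ρ_c (h + r) = ρ_m r → ρ_c = ρ_m r / (h + r).
ρ_c = 3220 × 12.1 km / (2.6 km + 12.1 km) = 2650 kg/m³.

2650 kg/m³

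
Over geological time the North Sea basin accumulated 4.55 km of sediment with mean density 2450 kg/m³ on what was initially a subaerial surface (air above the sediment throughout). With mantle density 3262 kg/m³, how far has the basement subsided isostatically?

Subaerial load: s = t ρ_sed / ρ_m = 4.55 km × 2450/3262 = 3.42 km.

3.42 km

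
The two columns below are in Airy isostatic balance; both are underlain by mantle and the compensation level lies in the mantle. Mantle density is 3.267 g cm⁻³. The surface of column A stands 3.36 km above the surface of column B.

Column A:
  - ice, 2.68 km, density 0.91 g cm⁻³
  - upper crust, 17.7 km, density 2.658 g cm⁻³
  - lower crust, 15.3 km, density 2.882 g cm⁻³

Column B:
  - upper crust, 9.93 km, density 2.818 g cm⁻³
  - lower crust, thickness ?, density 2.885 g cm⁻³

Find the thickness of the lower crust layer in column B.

Take the compensation level at the base of the deeper column (depth z_c below the surface of column A) and equate Σ ρ_i t_i down to z_c; mantle fills any gap and the z_c terms cancel.
Column A: 2.68×0.91 + 17.7×2.658 + 15.3×2.882 + (z_c − 35.68)×3.267
Column B: 3.36×0 + 9.93×2.818 + x×2.885 + (z_c − 3.36 − 9.93 − x)×3.267
The z_c×3.267 term appears on both sides and cancels. Collect the known terms of each column as K = Σ(ρt)_known − 3.267 × (depth of known layers): K_A = 93.58 − 3.267×35.68 = −22.98656; K_B = 27.98274 − 3.267×(3.36 + 9.93) = −15.43569.
Balance: K_A = K_B − x×(3.267 − 2.885), so x = (K_B − K_A)/(3.267 − 2.885) = 7.55087/0.382 = 19.8 km.

19.8 km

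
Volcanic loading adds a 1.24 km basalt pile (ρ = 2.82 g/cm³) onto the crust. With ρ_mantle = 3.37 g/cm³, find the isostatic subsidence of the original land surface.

Subaerial loading: s = t ρ_load / ρ_m.
s = 1.24 km × 2.82/3.37 = 1.04 km.

1.04 km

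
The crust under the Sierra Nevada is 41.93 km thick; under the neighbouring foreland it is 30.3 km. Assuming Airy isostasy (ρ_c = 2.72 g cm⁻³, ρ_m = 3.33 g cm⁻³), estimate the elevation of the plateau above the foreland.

2.13 km

Excess crust Δ = 41.93 km − 30.3 km = 11.63 km, split between elevation h and root r with h + r = Δ.
Airy balance ρ_c h = (ρ_m − ρ_c) r gives r = h ρ_c/(ρ_m − ρ_c), so h (1 + ρ_c/(ρ_m − ρ_c)) = Δ, i.e. h = Δ (ρ_m − ρ_c)/ρ_m.
h = 11.63 km × 0.61/3.33 = 2.13 km.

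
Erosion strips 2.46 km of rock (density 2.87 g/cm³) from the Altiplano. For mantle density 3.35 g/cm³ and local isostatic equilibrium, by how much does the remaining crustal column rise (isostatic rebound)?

2.11 km

Unloading: uplift u = e ρ_c/ρ_m = 2.46 km × 2.87/3.35 = 2.11 km.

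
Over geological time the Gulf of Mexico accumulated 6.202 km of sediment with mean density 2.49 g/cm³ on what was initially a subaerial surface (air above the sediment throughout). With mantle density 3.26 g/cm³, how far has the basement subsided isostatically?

Subaerial load: s = t ρ_sed / ρ_m = 6.202 km × 2.49/3.26 = 4.74 km.

4.74 km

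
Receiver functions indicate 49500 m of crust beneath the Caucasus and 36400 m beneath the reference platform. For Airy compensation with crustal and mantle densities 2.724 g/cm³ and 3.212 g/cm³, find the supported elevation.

1990 m

Excess crust Δ = 49500 m − 36400 m = 13100 m, split between elevation h and root r with h + r = Δ.
Airy balance ρ_c h = (ρ_m − ρ_c) r gives r = h ρ_c/(ρ_m − ρ_c), so h (1 + ρ_c/(ρ_m − ρ_c)) = Δ, i.e. h = Δ (ρ_m − ρ_c)/ρ_m.
h = 13100 m × 0.488/3.212 = 1990 m.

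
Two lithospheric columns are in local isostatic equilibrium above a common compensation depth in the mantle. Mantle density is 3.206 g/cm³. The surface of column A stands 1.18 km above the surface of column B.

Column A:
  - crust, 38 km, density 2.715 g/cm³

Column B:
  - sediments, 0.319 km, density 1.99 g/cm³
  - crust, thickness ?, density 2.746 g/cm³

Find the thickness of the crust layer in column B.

Take the compensation level at the base of the deeper column (depth z_c below the surface of column A) and equate Σ ρ_i t_i down to z_c; mantle fills any gap and the z_c terms cancel.
Column A: 38×2.715 + (z_c − 38)×3.206
Column B: 1.18×0 + 0.319×1.99 + x×2.746 + (z_c − 1.18 − 0.319 − x)×3.206
The z_c×3.206 term appears on both sides and cancels. Collect the known terms of each column as K = Σ(ρt)_known − 3.206 × (depth of known layers): K_A = 103.17 − 3.206×38 = −18.658; K_B = 0.63481 − 3.206×(1.18 + 0.319) = −4.170984.
Balance: K_A = K_B − x×(3.206 − 2.746), so x = (K_B − K_A)/(3.206 − 2.746) = 14.487/0.46 = 31.5 km.

31.5 km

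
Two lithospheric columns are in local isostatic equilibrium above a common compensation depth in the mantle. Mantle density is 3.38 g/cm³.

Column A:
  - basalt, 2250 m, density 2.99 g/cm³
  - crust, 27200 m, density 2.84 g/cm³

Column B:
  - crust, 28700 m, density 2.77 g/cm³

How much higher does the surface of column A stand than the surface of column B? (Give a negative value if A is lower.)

For any compensation level in the mantle, the mantle terms cancel and isostasy reduces to e = (Σt_A − Σt_B) − (Σ(ρt)_A − Σ(ρt)_B) / ρ_m.
Σt_A = 29450 m; Σt_B = 28700 m; Σ(ρt)_A = 83975.5; Σ(ρt)_B = 79499 (in m·g/cm³).
e = (29450 − 28700) − (83975.5 − 79499) / 3.38 = −574 m.

−574 m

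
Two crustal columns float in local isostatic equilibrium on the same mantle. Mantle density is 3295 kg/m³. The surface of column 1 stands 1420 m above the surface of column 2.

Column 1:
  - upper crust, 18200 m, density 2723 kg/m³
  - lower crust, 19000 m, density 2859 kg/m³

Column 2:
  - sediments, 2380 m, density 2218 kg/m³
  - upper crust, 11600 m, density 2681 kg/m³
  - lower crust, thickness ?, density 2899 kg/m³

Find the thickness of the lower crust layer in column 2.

10900 m

Take the compensation level at the base of the deeper column (depth z_c below the surface of column 1) and equate Σ ρ_i t_i down to z_c; mantle fills any gap and the z_c terms cancel.
Column 1: 18200×2723 + 19000×2859 + (z_c − 37200)×3295
Column 2: 1420×0 + 2380×2218 + 11600×2681 + x×2899 + (z_c − 1420 − 13980 − x)×3295
The z_c×3295 term appears on both sides and cancels. Collect the known terms of each column as K = Σ(ρt)_known − 3295 × (depth of known layers): K_1 = 103879600 − 3295×37200 = −18694400; K_2 = 36378440 − 3295×(1420 + 13980) = −14364560.
Balance: K_1 = K_2 − x×(3295 − 2899), so x = (K_2 − K_1)/(3295 − 2899) = 4329840/396 = 10900 m.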